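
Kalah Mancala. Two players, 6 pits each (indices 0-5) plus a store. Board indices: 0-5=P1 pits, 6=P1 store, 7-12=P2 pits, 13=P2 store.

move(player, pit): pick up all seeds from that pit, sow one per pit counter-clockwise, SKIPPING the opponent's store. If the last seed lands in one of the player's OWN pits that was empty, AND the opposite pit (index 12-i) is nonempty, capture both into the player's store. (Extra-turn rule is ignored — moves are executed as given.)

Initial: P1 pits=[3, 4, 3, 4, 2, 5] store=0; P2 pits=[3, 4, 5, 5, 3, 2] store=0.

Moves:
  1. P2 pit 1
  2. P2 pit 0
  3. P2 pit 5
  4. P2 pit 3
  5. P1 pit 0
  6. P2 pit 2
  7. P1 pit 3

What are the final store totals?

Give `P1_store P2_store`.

Move 1: P2 pit1 -> P1=[3,4,3,4,2,5](0) P2=[3,0,6,6,4,3](0)
Move 2: P2 pit0 -> P1=[3,4,3,4,2,5](0) P2=[0,1,7,7,4,3](0)
Move 3: P2 pit5 -> P1=[4,5,3,4,2,5](0) P2=[0,1,7,7,4,0](1)
Move 4: P2 pit3 -> P1=[5,6,4,5,2,5](0) P2=[0,1,7,0,5,1](2)
Move 5: P1 pit0 -> P1=[0,7,5,6,3,6](0) P2=[0,1,7,0,5,1](2)
Move 6: P2 pit2 -> P1=[1,8,6,6,3,6](0) P2=[0,1,0,1,6,2](3)
Move 7: P1 pit3 -> P1=[1,8,6,0,4,7](1) P2=[1,2,1,1,6,2](3)

Answer: 1 3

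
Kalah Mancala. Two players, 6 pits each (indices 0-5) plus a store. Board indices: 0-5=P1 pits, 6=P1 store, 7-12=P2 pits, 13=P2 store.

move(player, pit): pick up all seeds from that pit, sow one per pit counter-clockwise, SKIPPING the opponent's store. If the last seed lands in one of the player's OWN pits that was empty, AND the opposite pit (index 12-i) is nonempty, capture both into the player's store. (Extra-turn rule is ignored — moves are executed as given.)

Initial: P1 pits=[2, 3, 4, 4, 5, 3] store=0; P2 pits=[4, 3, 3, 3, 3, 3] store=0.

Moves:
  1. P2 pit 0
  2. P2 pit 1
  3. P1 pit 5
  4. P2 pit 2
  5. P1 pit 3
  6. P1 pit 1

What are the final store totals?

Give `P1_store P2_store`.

Move 1: P2 pit0 -> P1=[2,3,4,4,5,3](0) P2=[0,4,4,4,4,3](0)
Move 2: P2 pit1 -> P1=[2,3,4,4,5,3](0) P2=[0,0,5,5,5,4](0)
Move 3: P1 pit5 -> P1=[2,3,4,4,5,0](1) P2=[1,1,5,5,5,4](0)
Move 4: P2 pit2 -> P1=[3,3,4,4,5,0](1) P2=[1,1,0,6,6,5](1)
Move 5: P1 pit3 -> P1=[3,3,4,0,6,1](2) P2=[2,1,0,6,6,5](1)
Move 6: P1 pit1 -> P1=[3,0,5,1,7,1](2) P2=[2,1,0,6,6,5](1)

Answer: 2 1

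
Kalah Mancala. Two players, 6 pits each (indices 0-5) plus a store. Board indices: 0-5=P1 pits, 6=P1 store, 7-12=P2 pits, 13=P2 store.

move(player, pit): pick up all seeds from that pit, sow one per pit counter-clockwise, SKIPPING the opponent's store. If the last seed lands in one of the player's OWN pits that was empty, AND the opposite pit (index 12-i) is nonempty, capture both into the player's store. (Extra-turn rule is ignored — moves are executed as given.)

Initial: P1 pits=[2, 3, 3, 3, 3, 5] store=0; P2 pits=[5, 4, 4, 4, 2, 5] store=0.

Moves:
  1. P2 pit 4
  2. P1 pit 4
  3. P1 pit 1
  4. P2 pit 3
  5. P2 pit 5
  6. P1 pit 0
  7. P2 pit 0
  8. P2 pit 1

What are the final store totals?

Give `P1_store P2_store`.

Answer: 6 4

Derivation:
Move 1: P2 pit4 -> P1=[2,3,3,3,3,5](0) P2=[5,4,4,4,0,6](1)
Move 2: P1 pit4 -> P1=[2,3,3,3,0,6](1) P2=[6,4,4,4,0,6](1)
Move 3: P1 pit1 -> P1=[2,0,4,4,0,6](6) P2=[6,0,4,4,0,6](1)
Move 4: P2 pit3 -> P1=[3,0,4,4,0,6](6) P2=[6,0,4,0,1,7](2)
Move 5: P2 pit5 -> P1=[4,1,5,5,1,7](6) P2=[6,0,4,0,1,0](3)
Move 6: P1 pit0 -> P1=[0,2,6,6,2,7](6) P2=[6,0,4,0,1,0](3)
Move 7: P2 pit0 -> P1=[0,2,6,6,2,7](6) P2=[0,1,5,1,2,1](4)
Move 8: P2 pit1 -> P1=[0,2,6,6,2,7](6) P2=[0,0,6,1,2,1](4)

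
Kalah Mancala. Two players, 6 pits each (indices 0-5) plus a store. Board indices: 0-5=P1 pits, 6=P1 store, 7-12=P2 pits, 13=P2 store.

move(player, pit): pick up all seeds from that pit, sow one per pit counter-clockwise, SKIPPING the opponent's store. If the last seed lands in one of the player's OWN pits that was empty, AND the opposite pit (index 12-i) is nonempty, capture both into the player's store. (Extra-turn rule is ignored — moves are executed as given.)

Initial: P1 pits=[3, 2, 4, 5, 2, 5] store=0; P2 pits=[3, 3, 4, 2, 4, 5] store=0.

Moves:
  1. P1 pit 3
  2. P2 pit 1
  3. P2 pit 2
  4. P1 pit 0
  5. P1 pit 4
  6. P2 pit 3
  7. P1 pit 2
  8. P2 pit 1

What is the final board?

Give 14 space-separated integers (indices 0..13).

Answer: 1 3 0 0 1 8 3 6 0 0 0 7 8 5

Derivation:
Move 1: P1 pit3 -> P1=[3,2,4,0,3,6](1) P2=[4,4,4,2,4,5](0)
Move 2: P2 pit1 -> P1=[3,2,4,0,3,6](1) P2=[4,0,5,3,5,6](0)
Move 3: P2 pit2 -> P1=[4,2,4,0,3,6](1) P2=[4,0,0,4,6,7](1)
Move 4: P1 pit0 -> P1=[0,3,5,1,4,6](1) P2=[4,0,0,4,6,7](1)
Move 5: P1 pit4 -> P1=[0,3,5,1,0,7](2) P2=[5,1,0,4,6,7](1)
Move 6: P2 pit3 -> P1=[1,3,5,1,0,7](2) P2=[5,1,0,0,7,8](2)
Move 7: P1 pit2 -> P1=[1,3,0,2,1,8](3) P2=[6,1,0,0,7,8](2)
Move 8: P2 pit1 -> P1=[1,3,0,0,1,8](3) P2=[6,0,0,0,7,8](5)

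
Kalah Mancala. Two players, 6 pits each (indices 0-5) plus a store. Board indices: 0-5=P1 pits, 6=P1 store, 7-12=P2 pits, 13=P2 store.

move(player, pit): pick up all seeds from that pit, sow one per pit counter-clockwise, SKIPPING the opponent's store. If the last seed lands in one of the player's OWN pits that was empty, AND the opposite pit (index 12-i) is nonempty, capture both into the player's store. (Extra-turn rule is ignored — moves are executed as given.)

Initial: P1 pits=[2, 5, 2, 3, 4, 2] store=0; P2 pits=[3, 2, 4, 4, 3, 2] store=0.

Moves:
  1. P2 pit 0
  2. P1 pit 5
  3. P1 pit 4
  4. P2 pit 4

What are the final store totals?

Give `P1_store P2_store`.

Answer: 2 1

Derivation:
Move 1: P2 pit0 -> P1=[2,5,2,3,4,2](0) P2=[0,3,5,5,3,2](0)
Move 2: P1 pit5 -> P1=[2,5,2,3,4,0](1) P2=[1,3,5,5,3,2](0)
Move 3: P1 pit4 -> P1=[2,5,2,3,0,1](2) P2=[2,4,5,5,3,2](0)
Move 4: P2 pit4 -> P1=[3,5,2,3,0,1](2) P2=[2,4,5,5,0,3](1)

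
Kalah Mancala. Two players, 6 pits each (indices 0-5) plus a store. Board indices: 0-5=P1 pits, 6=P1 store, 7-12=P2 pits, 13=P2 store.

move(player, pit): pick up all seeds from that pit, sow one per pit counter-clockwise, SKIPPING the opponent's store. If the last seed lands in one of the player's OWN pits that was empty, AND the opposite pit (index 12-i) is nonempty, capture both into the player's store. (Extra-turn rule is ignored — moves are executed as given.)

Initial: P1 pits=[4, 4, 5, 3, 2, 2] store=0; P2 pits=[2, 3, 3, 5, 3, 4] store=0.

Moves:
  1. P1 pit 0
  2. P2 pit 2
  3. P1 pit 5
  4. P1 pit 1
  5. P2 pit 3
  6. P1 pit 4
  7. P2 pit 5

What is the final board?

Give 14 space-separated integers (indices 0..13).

Move 1: P1 pit0 -> P1=[0,5,6,4,3,2](0) P2=[2,3,3,5,3,4](0)
Move 2: P2 pit2 -> P1=[0,5,6,4,3,2](0) P2=[2,3,0,6,4,5](0)
Move 3: P1 pit5 -> P1=[0,5,6,4,3,0](1) P2=[3,3,0,6,4,5](0)
Move 4: P1 pit1 -> P1=[0,0,7,5,4,1](2) P2=[3,3,0,6,4,5](0)
Move 5: P2 pit3 -> P1=[1,1,8,5,4,1](2) P2=[3,3,0,0,5,6](1)
Move 6: P1 pit4 -> P1=[1,1,8,5,0,2](3) P2=[4,4,0,0,5,6](1)
Move 7: P2 pit5 -> P1=[2,2,9,6,1,2](3) P2=[4,4,0,0,5,0](2)

Answer: 2 2 9 6 1 2 3 4 4 0 0 5 0 2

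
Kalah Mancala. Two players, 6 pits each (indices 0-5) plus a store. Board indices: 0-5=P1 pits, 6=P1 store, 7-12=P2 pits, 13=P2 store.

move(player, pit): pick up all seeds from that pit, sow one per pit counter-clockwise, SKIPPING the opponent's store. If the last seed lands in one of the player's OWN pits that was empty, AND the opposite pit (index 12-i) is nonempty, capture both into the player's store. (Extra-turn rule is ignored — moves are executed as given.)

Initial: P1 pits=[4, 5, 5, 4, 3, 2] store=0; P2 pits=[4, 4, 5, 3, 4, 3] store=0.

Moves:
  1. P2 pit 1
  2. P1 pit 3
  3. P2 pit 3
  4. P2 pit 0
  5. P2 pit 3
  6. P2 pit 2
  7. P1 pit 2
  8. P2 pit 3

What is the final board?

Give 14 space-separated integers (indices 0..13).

Answer: 6 6 0 1 5 4 2 1 2 0 0 10 7 2

Derivation:
Move 1: P2 pit1 -> P1=[4,5,5,4,3,2](0) P2=[4,0,6,4,5,4](0)
Move 2: P1 pit3 -> P1=[4,5,5,0,4,3](1) P2=[5,0,6,4,5,4](0)
Move 3: P2 pit3 -> P1=[5,5,5,0,4,3](1) P2=[5,0,6,0,6,5](1)
Move 4: P2 pit0 -> P1=[5,5,5,0,4,3](1) P2=[0,1,7,1,7,6](1)
Move 5: P2 pit3 -> P1=[5,5,5,0,4,3](1) P2=[0,1,7,0,8,6](1)
Move 6: P2 pit2 -> P1=[6,6,6,0,4,3](1) P2=[0,1,0,1,9,7](2)
Move 7: P1 pit2 -> P1=[6,6,0,1,5,4](2) P2=[1,2,0,1,9,7](2)
Move 8: P2 pit3 -> P1=[6,6,0,1,5,4](2) P2=[1,2,0,0,10,7](2)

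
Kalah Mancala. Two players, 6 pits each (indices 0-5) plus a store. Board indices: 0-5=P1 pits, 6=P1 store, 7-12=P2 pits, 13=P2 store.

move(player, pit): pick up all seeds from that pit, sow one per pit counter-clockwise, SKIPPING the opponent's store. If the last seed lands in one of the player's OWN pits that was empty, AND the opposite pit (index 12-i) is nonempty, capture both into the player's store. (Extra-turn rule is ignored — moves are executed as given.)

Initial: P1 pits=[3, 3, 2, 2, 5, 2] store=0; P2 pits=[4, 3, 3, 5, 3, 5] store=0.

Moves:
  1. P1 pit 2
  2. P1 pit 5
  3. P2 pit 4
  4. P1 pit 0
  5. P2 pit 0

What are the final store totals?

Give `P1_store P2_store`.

Answer: 1 1

Derivation:
Move 1: P1 pit2 -> P1=[3,3,0,3,6,2](0) P2=[4,3,3,5,3,5](0)
Move 2: P1 pit5 -> P1=[3,3,0,3,6,0](1) P2=[5,3,3,5,3,5](0)
Move 3: P2 pit4 -> P1=[4,3,0,3,6,0](1) P2=[5,3,3,5,0,6](1)
Move 4: P1 pit0 -> P1=[0,4,1,4,7,0](1) P2=[5,3,3,5,0,6](1)
Move 5: P2 pit0 -> P1=[0,4,1,4,7,0](1) P2=[0,4,4,6,1,7](1)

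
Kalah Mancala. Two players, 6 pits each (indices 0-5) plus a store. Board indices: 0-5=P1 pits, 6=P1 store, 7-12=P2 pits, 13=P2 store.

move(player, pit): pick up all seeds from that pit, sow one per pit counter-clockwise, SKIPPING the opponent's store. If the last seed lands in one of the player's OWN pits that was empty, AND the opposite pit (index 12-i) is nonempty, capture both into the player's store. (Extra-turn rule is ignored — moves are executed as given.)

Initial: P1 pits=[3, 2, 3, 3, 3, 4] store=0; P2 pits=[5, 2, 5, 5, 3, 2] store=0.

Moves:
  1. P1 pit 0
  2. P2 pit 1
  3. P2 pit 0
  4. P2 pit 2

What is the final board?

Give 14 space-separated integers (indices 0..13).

Move 1: P1 pit0 -> P1=[0,3,4,4,3,4](0) P2=[5,2,5,5,3,2](0)
Move 2: P2 pit1 -> P1=[0,3,4,4,3,4](0) P2=[5,0,6,6,3,2](0)
Move 3: P2 pit0 -> P1=[0,3,4,4,3,4](0) P2=[0,1,7,7,4,3](0)
Move 4: P2 pit2 -> P1=[1,4,5,4,3,4](0) P2=[0,1,0,8,5,4](1)

Answer: 1 4 5 4 3 4 0 0 1 0 8 5 4 1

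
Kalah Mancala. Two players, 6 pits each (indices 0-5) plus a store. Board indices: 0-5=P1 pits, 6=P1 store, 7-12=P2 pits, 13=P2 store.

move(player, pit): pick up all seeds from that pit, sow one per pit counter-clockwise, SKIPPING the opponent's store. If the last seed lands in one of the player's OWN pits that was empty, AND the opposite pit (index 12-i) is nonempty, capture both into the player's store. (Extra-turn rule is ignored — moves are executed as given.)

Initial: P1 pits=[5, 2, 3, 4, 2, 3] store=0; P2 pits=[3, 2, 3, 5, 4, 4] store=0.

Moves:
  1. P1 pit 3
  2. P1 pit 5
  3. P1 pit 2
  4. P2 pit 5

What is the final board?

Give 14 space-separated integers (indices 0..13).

Answer: 6 3 1 1 4 0 8 0 3 4 5 4 0 1

Derivation:
Move 1: P1 pit3 -> P1=[5,2,3,0,3,4](1) P2=[4,2,3,5,4,4](0)
Move 2: P1 pit5 -> P1=[5,2,3,0,3,0](2) P2=[5,3,4,5,4,4](0)
Move 3: P1 pit2 -> P1=[5,2,0,1,4,0](8) P2=[0,3,4,5,4,4](0)
Move 4: P2 pit5 -> P1=[6,3,1,1,4,0](8) P2=[0,3,4,5,4,0](1)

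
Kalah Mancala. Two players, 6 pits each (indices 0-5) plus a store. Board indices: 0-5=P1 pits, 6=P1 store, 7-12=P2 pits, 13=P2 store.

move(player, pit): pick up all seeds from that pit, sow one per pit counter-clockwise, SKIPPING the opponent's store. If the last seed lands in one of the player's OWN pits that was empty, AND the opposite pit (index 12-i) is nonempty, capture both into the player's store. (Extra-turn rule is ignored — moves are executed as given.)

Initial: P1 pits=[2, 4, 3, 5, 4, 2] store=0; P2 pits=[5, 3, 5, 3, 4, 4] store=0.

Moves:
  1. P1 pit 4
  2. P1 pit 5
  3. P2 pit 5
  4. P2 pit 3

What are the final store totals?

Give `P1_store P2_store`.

Answer: 2 2

Derivation:
Move 1: P1 pit4 -> P1=[2,4,3,5,0,3](1) P2=[6,4,5,3,4,4](0)
Move 2: P1 pit5 -> P1=[2,4,3,5,0,0](2) P2=[7,5,5,3,4,4](0)
Move 3: P2 pit5 -> P1=[3,5,4,5,0,0](2) P2=[7,5,5,3,4,0](1)
Move 4: P2 pit3 -> P1=[3,5,4,5,0,0](2) P2=[7,5,5,0,5,1](2)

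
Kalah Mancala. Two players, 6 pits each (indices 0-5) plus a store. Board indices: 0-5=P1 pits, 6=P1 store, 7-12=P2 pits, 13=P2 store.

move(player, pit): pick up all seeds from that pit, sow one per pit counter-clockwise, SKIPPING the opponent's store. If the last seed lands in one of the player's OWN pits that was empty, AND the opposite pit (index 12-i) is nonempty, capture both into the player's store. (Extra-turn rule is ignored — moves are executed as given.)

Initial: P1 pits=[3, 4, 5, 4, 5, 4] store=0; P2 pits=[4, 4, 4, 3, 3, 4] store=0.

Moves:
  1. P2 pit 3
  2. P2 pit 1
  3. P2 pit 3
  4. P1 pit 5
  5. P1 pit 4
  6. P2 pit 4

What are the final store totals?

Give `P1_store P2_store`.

Answer: 2 2

Derivation:
Move 1: P2 pit3 -> P1=[3,4,5,4,5,4](0) P2=[4,4,4,0,4,5](1)
Move 2: P2 pit1 -> P1=[3,4,5,4,5,4](0) P2=[4,0,5,1,5,6](1)
Move 3: P2 pit3 -> P1=[3,4,5,4,5,4](0) P2=[4,0,5,0,6,6](1)
Move 4: P1 pit5 -> P1=[3,4,5,4,5,0](1) P2=[5,1,6,0,6,6](1)
Move 5: P1 pit4 -> P1=[3,4,5,4,0,1](2) P2=[6,2,7,0,6,6](1)
Move 6: P2 pit4 -> P1=[4,5,6,5,0,1](2) P2=[6,2,7,0,0,7](2)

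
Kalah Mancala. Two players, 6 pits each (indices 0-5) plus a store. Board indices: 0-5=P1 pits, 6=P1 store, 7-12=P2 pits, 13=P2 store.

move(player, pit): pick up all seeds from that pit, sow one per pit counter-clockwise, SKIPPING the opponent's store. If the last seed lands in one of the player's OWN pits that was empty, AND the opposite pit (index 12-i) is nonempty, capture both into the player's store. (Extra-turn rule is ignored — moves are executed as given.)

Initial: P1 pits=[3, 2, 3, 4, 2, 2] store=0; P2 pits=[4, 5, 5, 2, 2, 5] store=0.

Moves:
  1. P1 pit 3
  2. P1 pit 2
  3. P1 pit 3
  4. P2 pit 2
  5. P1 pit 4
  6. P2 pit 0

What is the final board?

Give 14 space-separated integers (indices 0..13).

Answer: 4 2 0 0 0 5 2 0 7 2 4 4 7 2

Derivation:
Move 1: P1 pit3 -> P1=[3,2,3,0,3,3](1) P2=[5,5,5,2,2,5](0)
Move 2: P1 pit2 -> P1=[3,2,0,1,4,4](1) P2=[5,5,5,2,2,5](0)
Move 3: P1 pit3 -> P1=[3,2,0,0,5,4](1) P2=[5,5,5,2,2,5](0)
Move 4: P2 pit2 -> P1=[4,2,0,0,5,4](1) P2=[5,5,0,3,3,6](1)
Move 5: P1 pit4 -> P1=[4,2,0,0,0,5](2) P2=[6,6,1,3,3,6](1)
Move 6: P2 pit0 -> P1=[4,2,0,0,0,5](2) P2=[0,7,2,4,4,7](2)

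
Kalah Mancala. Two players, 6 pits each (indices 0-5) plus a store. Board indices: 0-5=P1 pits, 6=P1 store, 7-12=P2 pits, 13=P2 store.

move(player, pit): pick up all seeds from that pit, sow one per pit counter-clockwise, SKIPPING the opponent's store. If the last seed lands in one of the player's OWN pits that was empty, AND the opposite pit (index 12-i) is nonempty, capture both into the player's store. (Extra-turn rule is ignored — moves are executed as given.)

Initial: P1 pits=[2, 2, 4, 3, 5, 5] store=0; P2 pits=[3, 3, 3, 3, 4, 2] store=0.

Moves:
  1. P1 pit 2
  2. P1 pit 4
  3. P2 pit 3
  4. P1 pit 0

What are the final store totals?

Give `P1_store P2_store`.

Answer: 2 1

Derivation:
Move 1: P1 pit2 -> P1=[2,2,0,4,6,6](1) P2=[3,3,3,3,4,2](0)
Move 2: P1 pit4 -> P1=[2,2,0,4,0,7](2) P2=[4,4,4,4,4,2](0)
Move 3: P2 pit3 -> P1=[3,2,0,4,0,7](2) P2=[4,4,4,0,5,3](1)
Move 4: P1 pit0 -> P1=[0,3,1,5,0,7](2) P2=[4,4,4,0,5,3](1)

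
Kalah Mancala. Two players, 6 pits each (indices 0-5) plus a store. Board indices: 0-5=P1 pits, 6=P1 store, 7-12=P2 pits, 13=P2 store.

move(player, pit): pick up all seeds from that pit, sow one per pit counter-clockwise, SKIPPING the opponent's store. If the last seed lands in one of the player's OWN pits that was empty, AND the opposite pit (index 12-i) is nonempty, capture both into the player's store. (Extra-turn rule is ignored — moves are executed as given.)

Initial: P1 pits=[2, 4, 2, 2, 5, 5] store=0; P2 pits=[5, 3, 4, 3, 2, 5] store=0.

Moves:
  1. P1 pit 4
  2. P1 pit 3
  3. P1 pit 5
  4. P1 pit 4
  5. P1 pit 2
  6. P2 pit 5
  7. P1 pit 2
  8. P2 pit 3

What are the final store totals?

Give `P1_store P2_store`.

Move 1: P1 pit4 -> P1=[2,4,2,2,0,6](1) P2=[6,4,5,3,2,5](0)
Move 2: P1 pit3 -> P1=[2,4,2,0,1,7](1) P2=[6,4,5,3,2,5](0)
Move 3: P1 pit5 -> P1=[2,4,2,0,1,0](2) P2=[7,5,6,4,3,6](0)
Move 4: P1 pit4 -> P1=[2,4,2,0,0,0](10) P2=[0,5,6,4,3,6](0)
Move 5: P1 pit2 -> P1=[2,4,0,1,0,0](16) P2=[0,0,6,4,3,6](0)
Move 6: P2 pit5 -> P1=[3,5,1,2,1,0](16) P2=[0,0,6,4,3,0](1)
Move 7: P1 pit2 -> P1=[3,5,0,3,1,0](16) P2=[0,0,6,4,3,0](1)
Move 8: P2 pit3 -> P1=[4,5,0,3,1,0](16) P2=[0,0,6,0,4,1](2)

Answer: 16 2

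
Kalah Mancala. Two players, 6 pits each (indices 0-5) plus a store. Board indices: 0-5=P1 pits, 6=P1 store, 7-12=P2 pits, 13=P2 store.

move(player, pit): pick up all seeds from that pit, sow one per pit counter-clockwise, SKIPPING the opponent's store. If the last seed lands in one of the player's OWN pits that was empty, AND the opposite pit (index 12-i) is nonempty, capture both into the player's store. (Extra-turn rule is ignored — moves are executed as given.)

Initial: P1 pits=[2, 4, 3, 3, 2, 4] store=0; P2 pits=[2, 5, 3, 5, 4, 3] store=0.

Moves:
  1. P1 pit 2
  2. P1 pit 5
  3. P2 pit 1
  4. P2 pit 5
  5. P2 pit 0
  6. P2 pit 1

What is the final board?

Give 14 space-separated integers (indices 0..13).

Move 1: P1 pit2 -> P1=[2,4,0,4,3,5](0) P2=[2,5,3,5,4,3](0)
Move 2: P1 pit5 -> P1=[2,4,0,4,3,0](1) P2=[3,6,4,6,4,3](0)
Move 3: P2 pit1 -> P1=[3,4,0,4,3,0](1) P2=[3,0,5,7,5,4](1)
Move 4: P2 pit5 -> P1=[4,5,1,4,3,0](1) P2=[3,0,5,7,5,0](2)
Move 5: P2 pit0 -> P1=[4,5,1,4,3,0](1) P2=[0,1,6,8,5,0](2)
Move 6: P2 pit1 -> P1=[4,5,1,4,3,0](1) P2=[0,0,7,8,5,0](2)

Answer: 4 5 1 4 3 0 1 0 0 7 8 5 0 2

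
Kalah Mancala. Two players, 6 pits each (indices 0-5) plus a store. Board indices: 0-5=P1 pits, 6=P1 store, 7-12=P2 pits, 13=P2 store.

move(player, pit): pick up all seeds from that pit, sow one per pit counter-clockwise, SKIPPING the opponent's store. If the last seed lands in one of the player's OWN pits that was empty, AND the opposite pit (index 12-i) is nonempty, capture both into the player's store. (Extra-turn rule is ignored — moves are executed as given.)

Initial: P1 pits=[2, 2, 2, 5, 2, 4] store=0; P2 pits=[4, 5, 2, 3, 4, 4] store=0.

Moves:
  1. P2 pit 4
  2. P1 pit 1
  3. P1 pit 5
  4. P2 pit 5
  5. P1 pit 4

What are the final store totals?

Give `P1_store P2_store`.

Answer: 2 2

Derivation:
Move 1: P2 pit4 -> P1=[3,3,2,5,2,4](0) P2=[4,5,2,3,0,5](1)
Move 2: P1 pit1 -> P1=[3,0,3,6,3,4](0) P2=[4,5,2,3,0,5](1)
Move 3: P1 pit5 -> P1=[3,0,3,6,3,0](1) P2=[5,6,3,3,0,5](1)
Move 4: P2 pit5 -> P1=[4,1,4,7,3,0](1) P2=[5,6,3,3,0,0](2)
Move 5: P1 pit4 -> P1=[4,1,4,7,0,1](2) P2=[6,6,3,3,0,0](2)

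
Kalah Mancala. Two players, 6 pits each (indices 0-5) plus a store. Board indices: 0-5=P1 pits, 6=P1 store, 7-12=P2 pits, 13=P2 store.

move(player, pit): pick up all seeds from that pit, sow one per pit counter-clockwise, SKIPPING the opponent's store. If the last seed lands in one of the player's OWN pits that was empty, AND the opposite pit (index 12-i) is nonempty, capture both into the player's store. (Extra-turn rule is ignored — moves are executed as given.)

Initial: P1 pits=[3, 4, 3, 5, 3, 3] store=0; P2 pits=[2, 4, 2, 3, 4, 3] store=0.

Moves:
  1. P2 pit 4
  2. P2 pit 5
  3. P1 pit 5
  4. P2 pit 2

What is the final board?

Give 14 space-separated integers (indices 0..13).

Move 1: P2 pit4 -> P1=[4,5,3,5,3,3](0) P2=[2,4,2,3,0,4](1)
Move 2: P2 pit5 -> P1=[5,6,4,5,3,3](0) P2=[2,4,2,3,0,0](2)
Move 3: P1 pit5 -> P1=[5,6,4,5,3,0](1) P2=[3,5,2,3,0,0](2)
Move 4: P2 pit2 -> P1=[5,0,4,5,3,0](1) P2=[3,5,0,4,0,0](9)

Answer: 5 0 4 5 3 0 1 3 5 0 4 0 0 9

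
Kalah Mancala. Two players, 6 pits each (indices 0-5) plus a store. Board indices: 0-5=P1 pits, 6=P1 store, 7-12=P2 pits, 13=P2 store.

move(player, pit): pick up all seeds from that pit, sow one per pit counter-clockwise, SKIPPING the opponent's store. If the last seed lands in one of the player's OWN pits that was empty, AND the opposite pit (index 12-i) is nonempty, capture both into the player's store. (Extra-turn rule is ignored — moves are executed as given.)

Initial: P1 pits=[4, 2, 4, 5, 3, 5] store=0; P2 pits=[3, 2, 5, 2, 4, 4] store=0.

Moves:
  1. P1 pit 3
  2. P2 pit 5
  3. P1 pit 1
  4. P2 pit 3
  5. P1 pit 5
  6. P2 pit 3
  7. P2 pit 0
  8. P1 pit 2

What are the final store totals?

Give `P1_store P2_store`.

Answer: 3 7

Derivation:
Move 1: P1 pit3 -> P1=[4,2,4,0,4,6](1) P2=[4,3,5,2,4,4](0)
Move 2: P2 pit5 -> P1=[5,3,5,0,4,6](1) P2=[4,3,5,2,4,0](1)
Move 3: P1 pit1 -> P1=[5,0,6,1,5,6](1) P2=[4,3,5,2,4,0](1)
Move 4: P2 pit3 -> P1=[0,0,6,1,5,6](1) P2=[4,3,5,0,5,0](7)
Move 5: P1 pit5 -> P1=[0,0,6,1,5,0](2) P2=[5,4,6,1,6,0](7)
Move 6: P2 pit3 -> P1=[0,0,6,1,5,0](2) P2=[5,4,6,0,7,0](7)
Move 7: P2 pit0 -> P1=[0,0,6,1,5,0](2) P2=[0,5,7,1,8,1](7)
Move 8: P1 pit2 -> P1=[0,0,0,2,6,1](3) P2=[1,6,7,1,8,1](7)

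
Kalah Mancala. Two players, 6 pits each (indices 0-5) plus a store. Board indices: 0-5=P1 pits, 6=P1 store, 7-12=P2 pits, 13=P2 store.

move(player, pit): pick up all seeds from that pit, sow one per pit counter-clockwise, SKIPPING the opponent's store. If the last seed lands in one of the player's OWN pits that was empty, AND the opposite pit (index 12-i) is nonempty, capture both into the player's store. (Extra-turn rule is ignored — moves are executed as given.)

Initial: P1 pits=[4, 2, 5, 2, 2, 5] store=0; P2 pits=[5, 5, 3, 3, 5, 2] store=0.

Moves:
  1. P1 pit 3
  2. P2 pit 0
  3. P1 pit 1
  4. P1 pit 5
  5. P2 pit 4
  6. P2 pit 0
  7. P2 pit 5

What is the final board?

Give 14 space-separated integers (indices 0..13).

Move 1: P1 pit3 -> P1=[4,2,5,0,3,6](0) P2=[5,5,3,3,5,2](0)
Move 2: P2 pit0 -> P1=[4,2,5,0,3,6](0) P2=[0,6,4,4,6,3](0)
Move 3: P1 pit1 -> P1=[4,0,6,0,3,6](5) P2=[0,6,0,4,6,3](0)
Move 4: P1 pit5 -> P1=[4,0,6,0,3,0](6) P2=[1,7,1,5,7,3](0)
Move 5: P2 pit4 -> P1=[5,1,7,1,4,0](6) P2=[1,7,1,5,0,4](1)
Move 6: P2 pit0 -> P1=[5,1,7,1,4,0](6) P2=[0,8,1,5,0,4](1)
Move 7: P2 pit5 -> P1=[6,2,8,1,4,0](6) P2=[0,8,1,5,0,0](2)

Answer: 6 2 8 1 4 0 6 0 8 1 5 0 0 2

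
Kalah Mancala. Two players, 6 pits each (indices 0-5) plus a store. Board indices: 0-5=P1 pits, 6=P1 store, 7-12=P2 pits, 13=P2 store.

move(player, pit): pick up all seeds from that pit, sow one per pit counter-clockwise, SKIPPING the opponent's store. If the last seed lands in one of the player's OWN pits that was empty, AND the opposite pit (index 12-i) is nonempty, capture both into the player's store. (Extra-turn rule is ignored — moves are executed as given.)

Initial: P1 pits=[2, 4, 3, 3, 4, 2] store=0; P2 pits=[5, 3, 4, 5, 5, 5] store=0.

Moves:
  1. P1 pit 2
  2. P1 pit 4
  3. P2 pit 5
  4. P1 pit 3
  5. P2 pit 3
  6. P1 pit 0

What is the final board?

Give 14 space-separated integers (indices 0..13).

Answer: 0 7 2 1 2 5 2 7 5 5 0 6 1 2

Derivation:
Move 1: P1 pit2 -> P1=[2,4,0,4,5,3](0) P2=[5,3,4,5,5,5](0)
Move 2: P1 pit4 -> P1=[2,4,0,4,0,4](1) P2=[6,4,5,5,5,5](0)
Move 3: P2 pit5 -> P1=[3,5,1,5,0,4](1) P2=[6,4,5,5,5,0](1)
Move 4: P1 pit3 -> P1=[3,5,1,0,1,5](2) P2=[7,5,5,5,5,0](1)
Move 5: P2 pit3 -> P1=[4,6,1,0,1,5](2) P2=[7,5,5,0,6,1](2)
Move 6: P1 pit0 -> P1=[0,7,2,1,2,5](2) P2=[7,5,5,0,6,1](2)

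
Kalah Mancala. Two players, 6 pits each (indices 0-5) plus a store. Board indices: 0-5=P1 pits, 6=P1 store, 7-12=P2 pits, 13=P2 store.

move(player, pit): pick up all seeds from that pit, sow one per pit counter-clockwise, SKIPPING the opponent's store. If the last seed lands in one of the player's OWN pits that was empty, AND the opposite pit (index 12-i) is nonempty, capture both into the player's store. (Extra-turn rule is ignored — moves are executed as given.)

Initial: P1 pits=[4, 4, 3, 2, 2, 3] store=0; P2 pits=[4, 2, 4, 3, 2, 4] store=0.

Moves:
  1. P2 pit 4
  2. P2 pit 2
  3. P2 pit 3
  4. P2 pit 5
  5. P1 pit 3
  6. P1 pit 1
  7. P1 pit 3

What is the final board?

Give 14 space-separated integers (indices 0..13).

Answer: 6 0 5 0 6 6 2 4 2 0 0 2 0 4

Derivation:
Move 1: P2 pit4 -> P1=[4,4,3,2,2,3](0) P2=[4,2,4,3,0,5](1)
Move 2: P2 pit2 -> P1=[4,4,3,2,2,3](0) P2=[4,2,0,4,1,6](2)
Move 3: P2 pit3 -> P1=[5,4,3,2,2,3](0) P2=[4,2,0,0,2,7](3)
Move 4: P2 pit5 -> P1=[6,5,4,3,3,4](0) P2=[4,2,0,0,2,0](4)
Move 5: P1 pit3 -> P1=[6,5,4,0,4,5](1) P2=[4,2,0,0,2,0](4)
Move 6: P1 pit1 -> P1=[6,0,5,1,5,6](2) P2=[4,2,0,0,2,0](4)
Move 7: P1 pit3 -> P1=[6,0,5,0,6,6](2) P2=[4,2,0,0,2,0](4)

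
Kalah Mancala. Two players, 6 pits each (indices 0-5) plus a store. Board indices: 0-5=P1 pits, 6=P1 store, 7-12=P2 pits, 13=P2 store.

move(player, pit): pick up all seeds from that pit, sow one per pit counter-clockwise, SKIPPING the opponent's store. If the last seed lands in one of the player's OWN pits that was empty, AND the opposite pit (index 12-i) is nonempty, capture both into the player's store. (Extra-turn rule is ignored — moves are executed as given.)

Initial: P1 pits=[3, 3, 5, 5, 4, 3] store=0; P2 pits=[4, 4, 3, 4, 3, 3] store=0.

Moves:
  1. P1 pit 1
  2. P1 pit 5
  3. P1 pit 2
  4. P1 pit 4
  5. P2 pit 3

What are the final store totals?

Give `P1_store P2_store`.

Move 1: P1 pit1 -> P1=[3,0,6,6,5,3](0) P2=[4,4,3,4,3,3](0)
Move 2: P1 pit5 -> P1=[3,0,6,6,5,0](1) P2=[5,5,3,4,3,3](0)
Move 3: P1 pit2 -> P1=[3,0,0,7,6,1](2) P2=[6,6,3,4,3,3](0)
Move 4: P1 pit4 -> P1=[3,0,0,7,0,2](3) P2=[7,7,4,5,3,3](0)
Move 5: P2 pit3 -> P1=[4,1,0,7,0,2](3) P2=[7,7,4,0,4,4](1)

Answer: 3 1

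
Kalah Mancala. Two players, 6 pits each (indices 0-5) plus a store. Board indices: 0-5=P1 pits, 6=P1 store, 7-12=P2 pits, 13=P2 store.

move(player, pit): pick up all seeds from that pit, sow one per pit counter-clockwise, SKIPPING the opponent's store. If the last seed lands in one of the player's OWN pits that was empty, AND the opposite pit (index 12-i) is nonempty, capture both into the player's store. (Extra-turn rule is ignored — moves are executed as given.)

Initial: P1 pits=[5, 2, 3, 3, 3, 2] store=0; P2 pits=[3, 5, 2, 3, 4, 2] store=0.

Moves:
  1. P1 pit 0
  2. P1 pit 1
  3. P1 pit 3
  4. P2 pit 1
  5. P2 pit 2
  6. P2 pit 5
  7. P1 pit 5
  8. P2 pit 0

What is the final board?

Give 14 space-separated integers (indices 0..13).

Move 1: P1 pit0 -> P1=[0,3,4,4,4,3](0) P2=[3,5,2,3,4,2](0)
Move 2: P1 pit1 -> P1=[0,0,5,5,5,3](0) P2=[3,5,2,3,4,2](0)
Move 3: P1 pit3 -> P1=[0,0,5,0,6,4](1) P2=[4,6,2,3,4,2](0)
Move 4: P2 pit1 -> P1=[1,0,5,0,6,4](1) P2=[4,0,3,4,5,3](1)
Move 5: P2 pit2 -> P1=[1,0,5,0,6,4](1) P2=[4,0,0,5,6,4](1)
Move 6: P2 pit5 -> P1=[2,1,6,0,6,4](1) P2=[4,0,0,5,6,0](2)
Move 7: P1 pit5 -> P1=[2,1,6,0,6,0](2) P2=[5,1,1,5,6,0](2)
Move 8: P2 pit0 -> P1=[0,1,6,0,6,0](2) P2=[0,2,2,6,7,0](5)

Answer: 0 1 6 0 6 0 2 0 2 2 6 7 0 5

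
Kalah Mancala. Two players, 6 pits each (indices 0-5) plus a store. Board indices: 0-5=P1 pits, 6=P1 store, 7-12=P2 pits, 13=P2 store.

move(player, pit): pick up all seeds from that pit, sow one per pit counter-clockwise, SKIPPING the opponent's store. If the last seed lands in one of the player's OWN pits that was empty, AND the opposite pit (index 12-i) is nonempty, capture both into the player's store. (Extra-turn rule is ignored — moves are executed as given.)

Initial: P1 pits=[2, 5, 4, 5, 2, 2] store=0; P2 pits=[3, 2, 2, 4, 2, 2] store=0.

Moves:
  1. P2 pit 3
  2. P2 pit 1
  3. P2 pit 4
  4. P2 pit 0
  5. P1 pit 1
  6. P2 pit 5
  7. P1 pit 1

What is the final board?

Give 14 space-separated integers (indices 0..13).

Answer: 5 0 3 6 3 3 1 0 1 4 1 0 0 8

Derivation:
Move 1: P2 pit3 -> P1=[3,5,4,5,2,2](0) P2=[3,2,2,0,3,3](1)
Move 2: P2 pit1 -> P1=[3,5,0,5,2,2](0) P2=[3,0,3,0,3,3](6)
Move 3: P2 pit4 -> P1=[4,5,0,5,2,2](0) P2=[3,0,3,0,0,4](7)
Move 4: P2 pit0 -> P1=[4,5,0,5,2,2](0) P2=[0,1,4,1,0,4](7)
Move 5: P1 pit1 -> P1=[4,0,1,6,3,3](1) P2=[0,1,4,1,0,4](7)
Move 6: P2 pit5 -> P1=[5,1,2,6,3,3](1) P2=[0,1,4,1,0,0](8)
Move 7: P1 pit1 -> P1=[5,0,3,6,3,3](1) P2=[0,1,4,1,0,0](8)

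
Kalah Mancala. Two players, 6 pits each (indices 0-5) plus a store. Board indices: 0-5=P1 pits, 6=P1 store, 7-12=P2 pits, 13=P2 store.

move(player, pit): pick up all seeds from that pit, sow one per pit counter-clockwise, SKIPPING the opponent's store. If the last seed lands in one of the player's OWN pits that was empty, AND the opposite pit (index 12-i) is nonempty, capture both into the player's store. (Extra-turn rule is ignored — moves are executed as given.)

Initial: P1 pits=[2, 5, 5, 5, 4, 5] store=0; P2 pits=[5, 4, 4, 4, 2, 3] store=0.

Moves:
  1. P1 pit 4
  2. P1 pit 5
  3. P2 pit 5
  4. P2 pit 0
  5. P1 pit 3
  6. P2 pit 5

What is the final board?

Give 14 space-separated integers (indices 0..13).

Answer: 4 6 5 0 1 1 3 1 8 6 6 4 0 3

Derivation:
Move 1: P1 pit4 -> P1=[2,5,5,5,0,6](1) P2=[6,5,4,4,2,3](0)
Move 2: P1 pit5 -> P1=[2,5,5,5,0,0](2) P2=[7,6,5,5,3,3](0)
Move 3: P2 pit5 -> P1=[3,6,5,5,0,0](2) P2=[7,6,5,5,3,0](1)
Move 4: P2 pit0 -> P1=[4,6,5,5,0,0](2) P2=[0,7,6,6,4,1](2)
Move 5: P1 pit3 -> P1=[4,6,5,0,1,1](3) P2=[1,8,6,6,4,1](2)
Move 6: P2 pit5 -> P1=[4,6,5,0,1,1](3) P2=[1,8,6,6,4,0](3)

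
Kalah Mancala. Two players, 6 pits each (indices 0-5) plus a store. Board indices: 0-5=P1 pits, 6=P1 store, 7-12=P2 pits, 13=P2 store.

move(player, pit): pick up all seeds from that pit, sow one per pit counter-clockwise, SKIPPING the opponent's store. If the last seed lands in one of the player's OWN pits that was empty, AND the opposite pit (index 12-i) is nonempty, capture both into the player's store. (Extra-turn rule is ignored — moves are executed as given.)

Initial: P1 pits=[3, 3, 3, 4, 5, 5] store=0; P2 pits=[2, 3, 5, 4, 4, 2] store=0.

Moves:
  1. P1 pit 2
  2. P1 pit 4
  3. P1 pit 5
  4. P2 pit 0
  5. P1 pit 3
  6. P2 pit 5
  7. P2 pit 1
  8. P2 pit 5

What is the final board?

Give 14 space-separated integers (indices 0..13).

Answer: 5 5 0 0 1 1 3 1 0 9 8 7 0 3

Derivation:
Move 1: P1 pit2 -> P1=[3,3,0,5,6,6](0) P2=[2,3,5,4,4,2](0)
Move 2: P1 pit4 -> P1=[3,3,0,5,0,7](1) P2=[3,4,6,5,4,2](0)
Move 3: P1 pit5 -> P1=[3,3,0,5,0,0](2) P2=[4,5,7,6,5,3](0)
Move 4: P2 pit0 -> P1=[3,3,0,5,0,0](2) P2=[0,6,8,7,6,3](0)
Move 5: P1 pit3 -> P1=[3,3,0,0,1,1](3) P2=[1,7,8,7,6,3](0)
Move 6: P2 pit5 -> P1=[4,4,0,0,1,1](3) P2=[1,7,8,7,6,0](1)
Move 7: P2 pit1 -> P1=[5,5,0,0,1,1](3) P2=[1,0,9,8,7,1](2)
Move 8: P2 pit5 -> P1=[5,5,0,0,1,1](3) P2=[1,0,9,8,7,0](3)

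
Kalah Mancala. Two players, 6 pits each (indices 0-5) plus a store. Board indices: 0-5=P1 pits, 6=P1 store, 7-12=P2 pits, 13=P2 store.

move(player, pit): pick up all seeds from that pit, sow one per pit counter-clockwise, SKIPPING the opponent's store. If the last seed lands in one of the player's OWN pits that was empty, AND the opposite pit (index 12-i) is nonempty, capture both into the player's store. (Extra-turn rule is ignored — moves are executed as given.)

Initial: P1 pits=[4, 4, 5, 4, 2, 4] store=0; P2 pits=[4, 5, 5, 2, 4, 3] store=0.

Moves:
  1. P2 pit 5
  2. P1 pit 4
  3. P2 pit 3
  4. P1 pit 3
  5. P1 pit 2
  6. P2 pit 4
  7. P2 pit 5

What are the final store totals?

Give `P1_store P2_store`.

Answer: 3 9

Derivation:
Move 1: P2 pit5 -> P1=[5,5,5,4,2,4](0) P2=[4,5,5,2,4,0](1)
Move 2: P1 pit4 -> P1=[5,5,5,4,0,5](1) P2=[4,5,5,2,4,0](1)
Move 3: P2 pit3 -> P1=[0,5,5,4,0,5](1) P2=[4,5,5,0,5,0](7)
Move 4: P1 pit3 -> P1=[0,5,5,0,1,6](2) P2=[5,5,5,0,5,0](7)
Move 5: P1 pit2 -> P1=[0,5,0,1,2,7](3) P2=[6,5,5,0,5,0](7)
Move 6: P2 pit4 -> P1=[1,6,1,1,2,7](3) P2=[6,5,5,0,0,1](8)
Move 7: P2 pit5 -> P1=[1,6,1,1,2,7](3) P2=[6,5,5,0,0,0](9)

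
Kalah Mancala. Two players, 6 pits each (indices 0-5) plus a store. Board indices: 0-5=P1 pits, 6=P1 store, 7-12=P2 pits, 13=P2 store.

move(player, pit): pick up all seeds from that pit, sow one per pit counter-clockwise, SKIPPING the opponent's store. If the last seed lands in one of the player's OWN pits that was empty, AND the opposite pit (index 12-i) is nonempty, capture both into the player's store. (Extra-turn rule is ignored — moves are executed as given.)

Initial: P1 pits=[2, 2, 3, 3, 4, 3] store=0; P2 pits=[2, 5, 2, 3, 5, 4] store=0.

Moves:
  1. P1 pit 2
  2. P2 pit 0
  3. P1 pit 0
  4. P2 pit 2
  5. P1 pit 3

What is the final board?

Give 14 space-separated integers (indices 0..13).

Move 1: P1 pit2 -> P1=[2,2,0,4,5,4](0) P2=[2,5,2,3,5,4](0)
Move 2: P2 pit0 -> P1=[2,2,0,4,5,4](0) P2=[0,6,3,3,5,4](0)
Move 3: P1 pit0 -> P1=[0,3,0,4,5,4](4) P2=[0,6,3,0,5,4](0)
Move 4: P2 pit2 -> P1=[0,3,0,4,5,4](4) P2=[0,6,0,1,6,5](0)
Move 5: P1 pit3 -> P1=[0,3,0,0,6,5](5) P2=[1,6,0,1,6,5](0)

Answer: 0 3 0 0 6 5 5 1 6 0 1 6 5 0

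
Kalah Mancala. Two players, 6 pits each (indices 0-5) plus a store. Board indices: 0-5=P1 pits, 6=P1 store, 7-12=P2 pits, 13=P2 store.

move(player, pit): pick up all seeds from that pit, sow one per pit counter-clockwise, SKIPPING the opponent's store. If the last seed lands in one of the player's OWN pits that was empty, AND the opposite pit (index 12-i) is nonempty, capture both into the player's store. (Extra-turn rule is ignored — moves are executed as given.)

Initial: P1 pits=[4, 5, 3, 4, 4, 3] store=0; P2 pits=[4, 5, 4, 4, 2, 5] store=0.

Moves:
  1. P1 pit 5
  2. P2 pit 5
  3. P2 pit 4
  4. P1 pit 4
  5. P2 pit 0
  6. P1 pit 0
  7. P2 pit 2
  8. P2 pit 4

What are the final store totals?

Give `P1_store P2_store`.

Move 1: P1 pit5 -> P1=[4,5,3,4,4,0](1) P2=[5,6,4,4,2,5](0)
Move 2: P2 pit5 -> P1=[5,6,4,5,4,0](1) P2=[5,6,4,4,2,0](1)
Move 3: P2 pit4 -> P1=[5,6,4,5,4,0](1) P2=[5,6,4,4,0,1](2)
Move 4: P1 pit4 -> P1=[5,6,4,5,0,1](2) P2=[6,7,4,4,0,1](2)
Move 5: P2 pit0 -> P1=[5,6,4,5,0,1](2) P2=[0,8,5,5,1,2](3)
Move 6: P1 pit0 -> P1=[0,7,5,6,1,2](2) P2=[0,8,5,5,1,2](3)
Move 7: P2 pit2 -> P1=[1,7,5,6,1,2](2) P2=[0,8,0,6,2,3](4)
Move 8: P2 pit4 -> P1=[1,7,5,6,1,2](2) P2=[0,8,0,6,0,4](5)

Answer: 2 5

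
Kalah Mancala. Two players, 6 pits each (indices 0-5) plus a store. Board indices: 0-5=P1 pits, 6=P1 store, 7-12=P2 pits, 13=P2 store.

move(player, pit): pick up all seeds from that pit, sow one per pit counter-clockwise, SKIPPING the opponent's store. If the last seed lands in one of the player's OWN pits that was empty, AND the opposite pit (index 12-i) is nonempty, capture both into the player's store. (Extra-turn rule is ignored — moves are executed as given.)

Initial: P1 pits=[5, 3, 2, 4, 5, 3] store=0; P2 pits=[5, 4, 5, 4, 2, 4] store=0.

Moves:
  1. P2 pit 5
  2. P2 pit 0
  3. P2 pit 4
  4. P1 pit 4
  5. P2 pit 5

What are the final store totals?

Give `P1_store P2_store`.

Answer: 1 10

Derivation:
Move 1: P2 pit5 -> P1=[6,4,3,4,5,3](0) P2=[5,4,5,4,2,0](1)
Move 2: P2 pit0 -> P1=[0,4,3,4,5,3](0) P2=[0,5,6,5,3,0](8)
Move 3: P2 pit4 -> P1=[1,4,3,4,5,3](0) P2=[0,5,6,5,0,1](9)
Move 4: P1 pit4 -> P1=[1,4,3,4,0,4](1) P2=[1,6,7,5,0,1](9)
Move 5: P2 pit5 -> P1=[1,4,3,4,0,4](1) P2=[1,6,7,5,0,0](10)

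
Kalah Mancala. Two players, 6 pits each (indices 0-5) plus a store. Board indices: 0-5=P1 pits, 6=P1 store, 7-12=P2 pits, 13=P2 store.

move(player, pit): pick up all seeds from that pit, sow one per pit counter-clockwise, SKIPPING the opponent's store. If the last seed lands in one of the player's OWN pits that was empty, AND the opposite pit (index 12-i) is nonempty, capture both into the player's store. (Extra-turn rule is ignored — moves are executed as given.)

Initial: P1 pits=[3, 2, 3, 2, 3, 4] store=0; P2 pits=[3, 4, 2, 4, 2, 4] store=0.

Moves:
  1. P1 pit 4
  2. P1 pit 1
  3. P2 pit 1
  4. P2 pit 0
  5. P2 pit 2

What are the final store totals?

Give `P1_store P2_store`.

Answer: 1 1

Derivation:
Move 1: P1 pit4 -> P1=[3,2,3,2,0,5](1) P2=[4,4,2,4,2,4](0)
Move 2: P1 pit1 -> P1=[3,0,4,3,0,5](1) P2=[4,4,2,4,2,4](0)
Move 3: P2 pit1 -> P1=[3,0,4,3,0,5](1) P2=[4,0,3,5,3,5](0)
Move 4: P2 pit0 -> P1=[3,0,4,3,0,5](1) P2=[0,1,4,6,4,5](0)
Move 5: P2 pit2 -> P1=[3,0,4,3,0,5](1) P2=[0,1,0,7,5,6](1)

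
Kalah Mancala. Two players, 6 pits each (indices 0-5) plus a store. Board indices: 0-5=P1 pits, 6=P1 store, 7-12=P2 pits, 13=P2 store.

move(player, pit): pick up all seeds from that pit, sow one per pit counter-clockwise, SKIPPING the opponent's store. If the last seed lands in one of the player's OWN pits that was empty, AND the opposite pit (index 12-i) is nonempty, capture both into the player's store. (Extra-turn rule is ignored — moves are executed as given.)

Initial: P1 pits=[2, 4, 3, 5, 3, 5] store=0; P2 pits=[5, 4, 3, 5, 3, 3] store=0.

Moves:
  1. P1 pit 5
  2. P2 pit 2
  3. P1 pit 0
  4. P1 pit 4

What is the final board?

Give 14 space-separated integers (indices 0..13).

Move 1: P1 pit5 -> P1=[2,4,3,5,3,0](1) P2=[6,5,4,6,3,3](0)
Move 2: P2 pit2 -> P1=[2,4,3,5,3,0](1) P2=[6,5,0,7,4,4](1)
Move 3: P1 pit0 -> P1=[0,5,4,5,3,0](1) P2=[6,5,0,7,4,4](1)
Move 4: P1 pit4 -> P1=[0,5,4,5,0,1](2) P2=[7,5,0,7,4,4](1)

Answer: 0 5 4 5 0 1 2 7 5 0 7 4 4 1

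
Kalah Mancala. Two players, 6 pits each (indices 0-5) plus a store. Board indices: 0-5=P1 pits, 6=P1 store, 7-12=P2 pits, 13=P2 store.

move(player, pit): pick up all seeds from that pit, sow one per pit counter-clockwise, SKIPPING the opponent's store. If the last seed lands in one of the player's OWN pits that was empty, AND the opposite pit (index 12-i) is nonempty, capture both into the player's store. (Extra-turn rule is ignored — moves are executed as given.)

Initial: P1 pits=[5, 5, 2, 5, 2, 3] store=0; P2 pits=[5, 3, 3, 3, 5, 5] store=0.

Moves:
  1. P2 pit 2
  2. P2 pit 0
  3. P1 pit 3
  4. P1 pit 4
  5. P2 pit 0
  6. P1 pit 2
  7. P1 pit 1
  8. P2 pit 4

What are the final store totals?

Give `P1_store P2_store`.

Answer: 10 1

Derivation:
Move 1: P2 pit2 -> P1=[5,5,2,5,2,3](0) P2=[5,3,0,4,6,6](0)
Move 2: P2 pit0 -> P1=[5,5,2,5,2,3](0) P2=[0,4,1,5,7,7](0)
Move 3: P1 pit3 -> P1=[5,5,2,0,3,4](1) P2=[1,5,1,5,7,7](0)
Move 4: P1 pit4 -> P1=[5,5,2,0,0,5](2) P2=[2,5,1,5,7,7](0)
Move 5: P2 pit0 -> P1=[5,5,2,0,0,5](2) P2=[0,6,2,5,7,7](0)
Move 6: P1 pit2 -> P1=[5,5,0,1,0,5](9) P2=[0,0,2,5,7,7](0)
Move 7: P1 pit1 -> P1=[5,0,1,2,1,6](10) P2=[0,0,2,5,7,7](0)
Move 8: P2 pit4 -> P1=[6,1,2,3,2,6](10) P2=[0,0,2,5,0,8](1)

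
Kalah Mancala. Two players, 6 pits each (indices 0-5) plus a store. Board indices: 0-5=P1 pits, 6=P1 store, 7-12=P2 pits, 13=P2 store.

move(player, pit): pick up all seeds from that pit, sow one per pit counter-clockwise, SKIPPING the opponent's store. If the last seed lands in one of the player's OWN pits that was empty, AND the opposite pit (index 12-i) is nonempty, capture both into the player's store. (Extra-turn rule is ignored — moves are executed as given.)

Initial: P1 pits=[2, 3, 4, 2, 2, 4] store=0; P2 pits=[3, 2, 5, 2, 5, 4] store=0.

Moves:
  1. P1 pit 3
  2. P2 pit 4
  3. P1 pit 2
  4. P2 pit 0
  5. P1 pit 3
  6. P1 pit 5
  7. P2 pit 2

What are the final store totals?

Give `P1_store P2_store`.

Answer: 2 7

Derivation:
Move 1: P1 pit3 -> P1=[2,3,4,0,3,5](0) P2=[3,2,5,2,5,4](0)
Move 2: P2 pit4 -> P1=[3,4,5,0,3,5](0) P2=[3,2,5,2,0,5](1)
Move 3: P1 pit2 -> P1=[3,4,0,1,4,6](1) P2=[4,2,5,2,0,5](1)
Move 4: P2 pit0 -> P1=[3,0,0,1,4,6](1) P2=[0,3,6,3,0,5](6)
Move 5: P1 pit3 -> P1=[3,0,0,0,5,6](1) P2=[0,3,6,3,0,5](6)
Move 6: P1 pit5 -> P1=[3,0,0,0,5,0](2) P2=[1,4,7,4,1,5](6)
Move 7: P2 pit2 -> P1=[4,1,1,0,5,0](2) P2=[1,4,0,5,2,6](7)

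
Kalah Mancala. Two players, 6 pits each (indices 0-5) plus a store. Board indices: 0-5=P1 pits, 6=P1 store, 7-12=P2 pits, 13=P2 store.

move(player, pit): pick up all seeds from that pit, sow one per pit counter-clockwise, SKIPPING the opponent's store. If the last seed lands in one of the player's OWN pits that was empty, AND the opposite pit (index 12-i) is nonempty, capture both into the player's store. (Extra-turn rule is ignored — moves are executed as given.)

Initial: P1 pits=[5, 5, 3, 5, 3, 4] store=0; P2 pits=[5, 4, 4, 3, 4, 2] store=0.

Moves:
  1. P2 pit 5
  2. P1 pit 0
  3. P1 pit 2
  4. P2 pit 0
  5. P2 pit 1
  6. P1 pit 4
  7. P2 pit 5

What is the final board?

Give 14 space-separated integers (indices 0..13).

Answer: 1 6 0 7 0 7 3 1 1 7 5 6 0 3

Derivation:
Move 1: P2 pit5 -> P1=[6,5,3,5,3,4](0) P2=[5,4,4,3,4,0](1)
Move 2: P1 pit0 -> P1=[0,6,4,6,4,5](1) P2=[5,4,4,3,4,0](1)
Move 3: P1 pit2 -> P1=[0,6,0,7,5,6](2) P2=[5,4,4,3,4,0](1)
Move 4: P2 pit0 -> P1=[0,6,0,7,5,6](2) P2=[0,5,5,4,5,1](1)
Move 5: P2 pit1 -> P1=[0,6,0,7,5,6](2) P2=[0,0,6,5,6,2](2)
Move 6: P1 pit4 -> P1=[0,6,0,7,0,7](3) P2=[1,1,7,5,6,2](2)
Move 7: P2 pit5 -> P1=[1,6,0,7,0,7](3) P2=[1,1,7,5,6,0](3)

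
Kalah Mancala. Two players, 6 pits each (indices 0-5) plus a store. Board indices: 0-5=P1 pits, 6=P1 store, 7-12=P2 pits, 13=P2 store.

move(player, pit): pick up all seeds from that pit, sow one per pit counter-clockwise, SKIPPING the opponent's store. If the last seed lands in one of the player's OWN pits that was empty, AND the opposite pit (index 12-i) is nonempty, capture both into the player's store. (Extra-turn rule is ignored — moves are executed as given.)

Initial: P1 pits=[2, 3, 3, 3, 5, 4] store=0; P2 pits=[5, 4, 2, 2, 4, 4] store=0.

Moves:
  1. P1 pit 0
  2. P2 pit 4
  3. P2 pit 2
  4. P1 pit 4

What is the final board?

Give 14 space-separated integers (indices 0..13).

Move 1: P1 pit0 -> P1=[0,4,4,3,5,4](0) P2=[5,4,2,2,4,4](0)
Move 2: P2 pit4 -> P1=[1,5,4,3,5,4](0) P2=[5,4,2,2,0,5](1)
Move 3: P2 pit2 -> P1=[1,0,4,3,5,4](0) P2=[5,4,0,3,0,5](7)
Move 4: P1 pit4 -> P1=[1,0,4,3,0,5](1) P2=[6,5,1,3,0,5](7)

Answer: 1 0 4 3 0 5 1 6 5 1 3 0 5 7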